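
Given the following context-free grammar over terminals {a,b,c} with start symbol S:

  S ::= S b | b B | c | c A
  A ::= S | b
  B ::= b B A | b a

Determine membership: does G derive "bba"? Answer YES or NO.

Convert to CNF:
  S -> S T0 | T0 B | T1 A | c
  A -> S T0 | T0 B | T1 A | b | c
  B -> T0 T2 | T0 X3
  T0 -> b
  T1 -> c
  T2 -> a
  X3 -> B A

CYK fill:
  [0..0]={A,T0}  "b"  orig:{A}
  [1..1]={A,T0}  "b"  orig:{A}
  [2..2]={T2}  "a"  orig:{}
  [0..1]=∅  "bb"
  [1..2]={B}  "ba"
  [0..2]={A,S}  "bba"

S ∈ T[0,2] ⇒ YES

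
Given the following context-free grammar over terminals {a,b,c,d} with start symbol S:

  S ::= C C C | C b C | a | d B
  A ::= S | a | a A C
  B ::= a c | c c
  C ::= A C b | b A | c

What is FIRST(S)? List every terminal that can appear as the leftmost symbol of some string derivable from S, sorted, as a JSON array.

FIRST sets, iterate to fixpoint:
[1]
  A via A→a: +{a}
  B via B→a c: +{a}
  B via B→c c: +{c}
  C via C→A C b: +{a}
  C via C→b A: +{b}
  C via C→c: +{c}
  S via S→C C C: +{a,b,c}
  S via S→d B: +{d}
  FIRST(S)={a,b,c,d}  FIRST(A)={a}  FIRST(B)={a,c}  FIRST(C)={a,b,c}
[2]
  A via A→S: +{b,c,d}
  C via C→A C b: +{d}
  FIRST(S)={a,b,c,d}  FIRST(A)={a,b,c,d}  FIRST(B)={a,c}  FIRST(C)={a,b,c,d}
[3] (no change)
  FIRST(S)={a,b,c,d}  FIRST(A)={a,b,c,d}  FIRST(B)={a,c}  FIRST(C)={a,b,c,d}

FIRST(S) = ["a", "b", "c", "d"]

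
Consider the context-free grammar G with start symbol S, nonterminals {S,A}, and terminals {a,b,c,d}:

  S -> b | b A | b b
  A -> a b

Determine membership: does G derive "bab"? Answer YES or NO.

Convert to CNF:
  S -> T1 A | T1 T1 | b
  A -> T0 T1
  T0 -> a
  T1 -> b

Fill CYK table bottom-up:
  T[0,0] 'b' = {S,T1}  orig:{S}
  T[1,1] 'a' = {T0}  orig:{}
  T[2,2] 'b' = {S,T1}  orig:{S}
  T[0,1] 'ba' = ∅
  T[1,2] 'ab' = {A}
  T[0,2] 'bab' = {S}

S ∈ T[0,2] ⇒ YES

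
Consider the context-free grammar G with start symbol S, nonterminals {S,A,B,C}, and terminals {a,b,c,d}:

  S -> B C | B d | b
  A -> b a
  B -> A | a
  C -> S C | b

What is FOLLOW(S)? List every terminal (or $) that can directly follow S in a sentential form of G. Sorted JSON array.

FIRST sets, iterate to fixpoint:
iter 1:
  A via A→b a: +{b}
  B via B→A: +{b}
  B via B→a: +{a}
  C via C→b: +{b}
  S via S→B C: +{a,b}
  FIRST[S]={a,b}  FIRST[A]={b}  FIRST[B]={a,b}  FIRST[C]={b}
iter 2:
  C via C→S C: +{a}
  FIRST[S]={a,b}  FIRST[A]={b}  FIRST[B]={a,b}  FIRST[C]={a,b}
iter 3: done
  FIRST[S]={a,b}  FIRST[A]={b}  FIRST[B]={a,b}  FIRST[C]={a,b}

FOLLOW sets:
seed FOLLOW(S) with $
iter 1:
  C→S C: FOLLOW(S) ⊇ FIRST(C) = {a,b}; new: +{a,b}
  S→B C: FOLLOW(B) ⊇ FIRST(C) = {a,b}; new: +{a,b}
  S→B C: FOLLOW(C) ⊇ FOLLOW(S) ⊇ {$,a,b}; new: +{$,a,b}
  S→B d: FOLLOW(B) ⊇ FIRST(d) = {d}; new: +{d}
  S: {$,a,b}  A: {}  B: {a,b,d}  C: {$,a,b}
iter 2:
  B→A: FOLLOW(A) ⊇ FOLLOW(B) ⊇ {a,b,d}; new: +{a,b,d}
  S: {$,a,b}  A: {a,b,d}  B: {a,b,d}  C: {$,a,b}
iter 3: (stable)
  S: {$,a,b}  A: {a,b,d}  B: {a,b,d}  C: {$,a,b}

FOLLOW(S) = ["$", "a", "b"]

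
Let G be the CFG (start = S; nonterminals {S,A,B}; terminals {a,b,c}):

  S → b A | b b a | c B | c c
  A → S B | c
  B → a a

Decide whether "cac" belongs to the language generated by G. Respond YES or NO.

Convert to CNF:
  S -> T1 A | T1 X3 | T2 B | T2 T2
  A -> S B | c
  B -> T0 T0
  T0 -> a
  T1 -> b
  T2 -> c
  X3 -> T1 T0

CYK table (by increasing span):
  [0..0]={A,T2}  "c"  orig:{A}
  [1..1]={T0}  "a"  orig:{}
  [2..2]={A,T2}  "c"  orig:{A}
  [0..1]=∅  "ca"
  [1..2]=∅  "ac"
  [0..2]=∅  "cac"

S ∉ T[0,2] ⇒ NO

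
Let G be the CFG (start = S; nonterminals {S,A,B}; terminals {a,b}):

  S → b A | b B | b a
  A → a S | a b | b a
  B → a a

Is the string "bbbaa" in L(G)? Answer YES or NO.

Convert to CNF:
  S -> T1 A | T1 B | T1 T0
  A -> T0 S | T0 T1 | T1 T0
  B -> T0 T0
  T0 -> a
  T1 -> b

CYK fill:
  cell(0,0) b: {T1}  orig:{}
  cell(1,1) b: {T1}  orig:{}
  cell(2,2) b: {T1}  orig:{}
  cell(3,3) a: {T0}  orig:{}
  cell(4,4) a: {T0}  orig:{}
  cell(0,1) bb: ∅
  cell(1,2) bb: ∅
  cell(2,3) ba: {A,S}
  cell(3,4) aa: {B}
  cell(0,2) bbb: ∅
  cell(1,3) bba: {S}
  cell(2,4) baa: {S}
  cell(0,3) bbba: ∅
  cell(1,4) bbaa: ∅
  cell(0,4) bbbaa: ∅

S ∉ T[0,4] ⇒ NO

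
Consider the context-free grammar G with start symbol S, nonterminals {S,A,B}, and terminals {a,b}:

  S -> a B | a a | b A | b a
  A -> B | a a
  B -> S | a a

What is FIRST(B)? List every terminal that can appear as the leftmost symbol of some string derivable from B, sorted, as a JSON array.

Compute FIRST by fixpoint:
[1]
  A via A→a a: +{a}
  B via B→a a: +{a}
  S via S→a B: +{a}
  S via S→b A: +{b}
  S: {a,b}  A: {a}  B: {a}
[2]
  B via B→S: +{b}
  S: {a,b}  A: {a}  B: {a,b}
[3]
  A via A→B: +{b}
  S: {a,b}  A: {a,b}  B: {a,b}
[4] done
  S: {a,b}  A: {a,b}  B: {a,b}

FIRST(B) = ["a", "b"]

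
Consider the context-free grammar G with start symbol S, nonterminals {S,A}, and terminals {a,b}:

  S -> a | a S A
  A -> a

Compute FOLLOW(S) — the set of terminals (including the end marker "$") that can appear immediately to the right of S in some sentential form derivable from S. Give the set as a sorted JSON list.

FIRST iteration:
[1]
  A via A→a: +{a}
  S via S→a: +{a}
  S: {a}  A: {a}
[2] (stable)
  S: {a}  A: {a}

FOLLOW sets:
FOLLOW(S) := {$}
round 1:
  S→a S A: FOLLOW(S) ⊇ FIRST(A) = {a}; new: +{a}
  S→a S A: FOLLOW(A) ⊇ FOLLOW(S) ⊇ {$,a}; new: +{$,a}
  S: {$,a}  A: {$,a}
round 2: (stable)
  S: {$,a}  A: {$,a}

FOLLOW(S) = ["$", "a"]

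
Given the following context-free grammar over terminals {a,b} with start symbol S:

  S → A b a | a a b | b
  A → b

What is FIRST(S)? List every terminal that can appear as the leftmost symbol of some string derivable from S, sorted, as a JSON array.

Compute FIRST by fixpoint:
pass 1:
  A via A→b: +{b}
  S via S→A b a: +{b}
  S via S→a a b: +{a}
  FIRST(S)={a,b}  FIRST(A)={b}
pass 2: (stable)
  FIRST(S)={a,b}  FIRST(A)={b}

FIRST(S) = ["a", "b"]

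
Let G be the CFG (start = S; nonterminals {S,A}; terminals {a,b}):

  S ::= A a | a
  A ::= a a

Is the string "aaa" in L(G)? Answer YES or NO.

CNF form of G:
  S -> A T0 | a
  A -> T0 T0
  T0 -> a

Fill CYK table bottom-up:
  T[0,0] 'a' = {S,T0}  orig:{S}
  T[1,1] 'a' = {S,T0}  orig:{S}
  T[2,2] 'a' = {S,T0}  orig:{S}
  T[0,1] 'aa' = {A}
  T[1,2] 'aa' = {A}
  T[0,2] 'aaa' = {S}

S ∈ T[0,2] ⇒ YES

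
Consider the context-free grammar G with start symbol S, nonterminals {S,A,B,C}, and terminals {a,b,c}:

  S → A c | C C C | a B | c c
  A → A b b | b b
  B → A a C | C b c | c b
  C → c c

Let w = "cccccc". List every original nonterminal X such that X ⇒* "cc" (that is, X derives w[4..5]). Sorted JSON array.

Convert to CNF:
  S -> A T2 | C X6 | T1 B | T2 T2
  A -> A X3 | T0 T0
  B -> A X4 | C X5 | T2 T0
  C -> T2 T2
  T0 -> b
  T1 -> a
  T2 -> c
  X3 -> T0 T0
  X4 -> T1 C
  X5 -> T0 T2
  X6 -> C C

Fill CYK table bottom-up — only the sub-triangle for w[4..5]:
  T[4,4] 'c' = {T2}  orig:{}
  T[5,5] 'c' = {T2}  orig:{}
  T[4,5] 'cc' = {C,S}

Original NTs in T[4,5] deriving "cc": ["C", "S"]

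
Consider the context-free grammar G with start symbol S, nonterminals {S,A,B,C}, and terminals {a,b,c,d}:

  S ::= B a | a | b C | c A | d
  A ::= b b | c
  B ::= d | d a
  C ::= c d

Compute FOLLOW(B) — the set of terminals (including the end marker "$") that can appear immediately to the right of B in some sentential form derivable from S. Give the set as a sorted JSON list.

FIRST sets, iterate to fixpoint:
round 1:
  A via A→b b: +{b}
  A via A→c: +{c}
  B via B→d: +{d}
  C via C→c d: +{c}
  S via S→B a: +{d}
  S via S→a: +{a}
  S via S→b C: +{b}
  S via S→c A: +{c}
  FIRST[S]={a,b,c,d}  FIRST[A]={b,c}  FIRST[B]={d}  FIRST[C]={c}
round 2: (no change)
  FIRST[S]={a,b,c,d}  FIRST[A]={b,c}  FIRST[B]={d}  FIRST[C]={c}

Compute FOLLOW by fixpoint:
FOLLOW(S) := {$}
pass 1:
  S→B a: FOLLOW(B) ⊇ FIRST(a) = {a}; new: +{a}
  S→b C: FOLLOW(C) ⊇ FOLLOW(S) ⊇ {$}; new: +{$}
  S→c A: FOLLOW(A) ⊇ FOLLOW(S) ⊇ {$}; new: +{$}
  S: {$}  A: {$}  B: {a}  C: {$}
pass 2: done
  S: {$}  A: {$}  B: {a}  C: {$}

FOLLOW(B) = ["a"]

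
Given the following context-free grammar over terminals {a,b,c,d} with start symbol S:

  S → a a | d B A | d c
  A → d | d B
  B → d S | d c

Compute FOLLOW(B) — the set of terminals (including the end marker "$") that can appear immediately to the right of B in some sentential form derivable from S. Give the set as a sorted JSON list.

Compute FIRST by fixpoint:
round 1:
  A via A→d: +{d}
  B via B→d S: +{d}
  S via S→a a: +{a}
  S via S→d B A: +{d}
  S: {a,d}  A: {d}  B: {d}
round 2: (no change)
  S: {a,d}  A: {d}  B: {d}

Compute FOLLOW by fixpoint:
initialize: $ ∈ FOLLOW(S)
iter 1:
  S→d B A: FOLLOW(B) ⊇ FIRST(A) = {d}; new: +{d}
  S→d B A: FOLLOW(A) ⊇ FOLLOW(S) ⊇ {$}; new: +{$}
  FOLLOW[S]={$}  FOLLOW[A]={$}  FOLLOW[B]={d}
iter 2:
  A→d B: FOLLOW(B) ⊇ FOLLOW(A) ⊇ {$}; new: +{$}
  B→d S: FOLLOW(S) ⊇ FOLLOW(B) ⊇ {$,d}; new: +{d}
  S→d B A: FOLLOW(A) ⊇ FOLLOW(S) ⊇ {$,d}; new: +{d}
  FOLLOW[S]={$,d}  FOLLOW[A]={$,d}  FOLLOW[B]={$,d}
iter 3: — fixpoint
  FOLLOW[S]={$,d}  FOLLOW[A]={$,d}  FOLLOW[B]={$,d}

FOLLOW(B) = ["$", "d"]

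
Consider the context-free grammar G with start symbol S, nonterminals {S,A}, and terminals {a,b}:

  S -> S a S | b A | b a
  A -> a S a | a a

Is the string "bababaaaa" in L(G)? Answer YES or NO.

Convert to CNF:
  S -> S X3 | T1 A | T1 T0
  A -> T0 T0 | T0 X2
  T0 -> a
  T1 -> b
  X2 -> S T0
  X3 -> T0 S

CYK table (by increasing span):
  [0..0]={T1}  "b"  orig:{}
  [1..1]={T0}  "a"  orig:{}
  [2..2]={T1}  "b"  orig:{}
  [3..3]={T0}  "a"  orig:{}
  [4..4]={T1}  "b"  orig:{}
  [5..5]={T0}  "a"  orig:{}
  [6..6]={T0}  "a"  orig:{}
  [7..7]={T0}  "a"  orig:{}
  [8..8]={T0}  "a"  orig:{}
  [0..1]={S}  "ba"
  [1..2]=∅  "ab"
  [2..3]={S}  "ba"
  [3..4]=∅  "ab"
  [4..5]={S}  "ba"
  [5..6]={A}  "aa"
  [6..7]={A}  "aa"
  [7..8]={A}  "aa"
  [0..2]=∅  "bab"
  [1..3]={X3}  "aba"  orig:{}
  [2..4]=∅  "bab"
  [3..5]={X3}  "aba"  orig:{}
  [4..6]={S,X2}  "baa"  orig:{S}
  [5..7]=∅  "aaa"
  [6..8]=∅  "aaa"
  [0..3]=∅  "baba"
  [1..4]=∅  "abab"
  [2..5]=∅  "baba"
  [3..6]={A,X3}  "abaa"  orig:{A}
  [4..7]={X2}  "baaa"  orig:{}
  [5..8]=∅  "aaaa"
  [0..4]=∅  "babab"
  [1..5]=∅  "ababa"
  [2..6]={S}  "babaa"
  [3..7]={A}  "abaaa"
  [4..8]=∅  "baaaa"
  [0..5]=∅  "bababa"
  [1..6]={X3}  "ababaa"  orig:{}
  [2..7]={S,X2}  "babaaa"  orig:{S}
  [3..8]=∅  "abaaaa"
  [0..6]=∅  "bababaa"
  [1..7]={A,X3}  "ababaaa"  orig:{A}
  [2..8]={X2}  "babaaaa"  orig:{}
  [0..7]={S}  "bababaaa"
  [1..8]={A}  "ababaaaa"
  [0..8]={S,X2}  "bababaaaa"  orig:{S}

S ∈ T[0,8] ⇒ YES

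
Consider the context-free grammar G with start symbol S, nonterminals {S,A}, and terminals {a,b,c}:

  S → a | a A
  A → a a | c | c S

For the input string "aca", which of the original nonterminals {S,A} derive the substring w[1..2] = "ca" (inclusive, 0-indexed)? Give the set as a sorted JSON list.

CNF form of G:
  S -> T0 A | a
  A -> T0 T0 | T1 S | c
  T0 -> a
  T1 -> c

CYK table (by increasing span), restricted to cells inside w[1..2]:
  [1..1]={A,T1}  "c"  orig:{A}
  [2..2]={S,T0}  "a"  orig:{S}
  [1..2]={A}  "ca"

Original NTs in T[1,2] deriving "ca": ["A"]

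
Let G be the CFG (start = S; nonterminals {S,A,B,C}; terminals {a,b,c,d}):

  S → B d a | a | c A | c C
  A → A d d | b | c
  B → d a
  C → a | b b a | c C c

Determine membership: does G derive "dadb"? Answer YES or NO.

Convert to CNF:
  S -> B X7 | T3 A | T3 C | a
  A -> A X4 | b | c
  B -> T0 T1
  C -> T2 X5 | T3 X6 | a
  T0 -> d
  T1 -> a
  T2 -> b
  T3 -> c
  X4 -> T0 T0
  X5 -> T2 T1
  X6 -> C T3
  X7 -> T0 T1

Fill CYK table bottom-up:
  [0..0]={T0}  "d"  orig:{}
  [1..1]={C,S,T1}  "a"  orig:{C,S}
  [2..2]={T0}  "d"  orig:{}
  [3..3]={A,T2}  "b"  orig:{A}
  [0..1]={B,X7}  "da"  orig:{B}
  [1..2]=∅  "ad"
  [2..3]=∅  "db"
  [0..2]=∅  "dad"
  [1..3]=∅  "adb"
  [0..3]=∅  "dadb"

S ∉ T[0,3] ⇒ NO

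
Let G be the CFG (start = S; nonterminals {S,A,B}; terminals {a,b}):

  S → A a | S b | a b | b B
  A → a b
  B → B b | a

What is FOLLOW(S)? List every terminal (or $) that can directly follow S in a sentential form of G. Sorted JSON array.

FIRST iteration:
iter 1:
  A via A→a b: +{a}
  B via B→a: +{a}
  S via S→A a: +{a}
  S via S→b B: +{b}
  FIRST(S)={a,b}  FIRST(A)={a}  FIRST(B)={a}
iter 2: (stable)
  FIRST(S)={a,b}  FIRST(A)={a}  FIRST(B)={a}

Compute FOLLOW by fixpoint:
seed FOLLOW(S) with $
iter 1:
  B→B b: FOLLOW(B) ⊇ FIRST(b) = {b}; new: +{b}
  S→A a: FOLLOW(A) ⊇ FIRST(a) = {a}; new: +{a}
  S→S b: FOLLOW(S) ⊇ FIRST(b) = {b}; new: +{b}
  S→b B: FOLLOW(B) ⊇ FOLLOW(S) ⊇ {$,b}; new: +{$}
  FOLLOW(S)={$,b}  FOLLOW(A)={a}  FOLLOW(B)={$,b}
iter 2: — fixpoint
  FOLLOW(S)={$,b}  FOLLOW(A)={a}  FOLLOW(B)={$,b}

FOLLOW(S) = ["$", "b"]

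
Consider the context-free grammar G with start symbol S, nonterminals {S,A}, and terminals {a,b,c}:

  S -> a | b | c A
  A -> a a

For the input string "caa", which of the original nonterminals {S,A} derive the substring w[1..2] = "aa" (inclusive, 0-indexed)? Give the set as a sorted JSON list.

Convert to CNF:
  S -> T1 A | a | b
  A -> T0 T0
  T0 -> a
  T1 -> c

CYK table (by increasing span) — only the sub-triangle for w[1..2]:
  cell(1,1) a: {S,T0}  orig:{S}
  cell(2,2) a: {S,T0}  orig:{S}
  cell(1,2) aa: {A}

Original NTs in T[1,2] deriving "aa": ["A"]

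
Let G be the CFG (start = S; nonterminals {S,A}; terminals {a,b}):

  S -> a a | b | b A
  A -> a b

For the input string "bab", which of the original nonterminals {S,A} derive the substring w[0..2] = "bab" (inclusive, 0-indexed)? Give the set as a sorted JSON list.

CNF form of G:
  S -> T0 T0 | T1 A | b
  A -> T0 T1
  T0 -> a
  T1 -> b

CYK fill — only the sub-triangle for w[0..2]:
  cell(0,0) b: {S,T1}  orig:{S}
  cell(1,1) a: {T0}  orig:{}
  cell(2,2) b: {S,T1}  orig:{S}
  cell(0,1) ba: ∅
  cell(1,2) ab: {A}
  cell(0,2) bab: {S}

Original NTs in T[0,2] deriving "bab": ["S"]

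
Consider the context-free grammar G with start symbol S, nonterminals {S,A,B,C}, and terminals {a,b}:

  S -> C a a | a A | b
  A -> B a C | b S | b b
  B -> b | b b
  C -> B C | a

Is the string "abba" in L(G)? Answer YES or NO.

CNF form of G:
  S -> C X3 | T0 A | b
  A -> B X2 | T1 S | T1 T1
  B -> T1 T1 | b
  C -> B C | a
  T0 -> a
  T1 -> b
  X2 -> T0 C
  X3 -> T0 T0

CYK table (by increasing span):
  cell(0,0) a: {C,T0}  orig:{C}
  cell(1,1) b: {B,S,T1}  orig:{B,S}
  cell(2,2) b: {B,S,T1}  orig:{B,S}
  cell(3,3) a: {C,T0}  orig:{C}
  cell(0,1) ab: ∅
  cell(1,2) bb: {A,B}
  cell(2,3) ba: {C}
  cell(0,2) abb: {S}
  cell(1,3) bba: {C}
  cell(0,3) abba: {X2}  orig:{}

S ∉ T[0,3] ⇒ NO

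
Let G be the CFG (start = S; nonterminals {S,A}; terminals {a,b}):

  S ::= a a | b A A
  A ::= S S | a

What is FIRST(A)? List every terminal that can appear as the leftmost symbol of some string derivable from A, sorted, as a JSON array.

FIRST iteration:
iter 1:
  A via A→a: +{a}
  S via S→a a: +{a}
  S via S→b A A: +{b}
  FIRST[S]={a,b}  FIRST[A]={a}
iter 2:
  A via A→S S: +{b}
  FIRST[S]={a,b}  FIRST[A]={a,b}
iter 3: done
  FIRST[S]={a,b}  FIRST[A]={a,b}

FIRST(A) = ["a", "b"]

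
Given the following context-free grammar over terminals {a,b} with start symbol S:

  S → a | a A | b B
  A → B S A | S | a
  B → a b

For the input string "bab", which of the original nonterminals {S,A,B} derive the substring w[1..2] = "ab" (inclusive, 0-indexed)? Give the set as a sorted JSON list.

Convert to CNF:
  S -> T0 A | T1 B | a
  A -> B X2 | T0 A | T1 B | a
  B -> T0 T1
  T0 -> a
  T1 -> b
  X2 -> S A

CYK table (by increasing span) — only the sub-triangle for w[1..2]:
  T[1,1] 'a' = {A,S,T0}  orig:{A,S}
  T[2,2] 'b' = {T1}  orig:{}
  T[1,2] 'ab' = {B}

Original NTs in T[1,2] deriving "ab": ["B"]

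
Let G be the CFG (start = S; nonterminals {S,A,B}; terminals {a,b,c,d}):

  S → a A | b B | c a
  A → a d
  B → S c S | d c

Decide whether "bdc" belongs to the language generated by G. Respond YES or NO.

Convert to CNF:
  S -> T0 A | T2 T0 | T3 B
  A -> T0 T1
  B -> S X4 | T1 T2
  T0 -> a
  T1 -> d
  T2 -> c
  T3 -> b
  X4 -> T2 S

CYK table (by increasing span):
  T[0,0] 'b' = {T3}  orig:{}
  T[1,1] 'd' = {T1}  orig:{}
  T[2,2] 'c' = {T2}  orig:{}
  T[0,1] 'bd' = ∅
  T[1,2] 'dc' = {B}
  T[0,2] 'bdc' = {S}

S ∈ T[0,2] ⇒ YES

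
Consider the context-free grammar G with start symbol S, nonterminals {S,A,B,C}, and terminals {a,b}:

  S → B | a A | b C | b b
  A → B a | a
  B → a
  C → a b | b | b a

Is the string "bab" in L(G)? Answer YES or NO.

Convert to CNF:
  S -> T0 A | T1 C | T1 T1 | a
  A -> B T0 | a
  B -> a
  C -> T0 T1 | T1 T0 | b
  T0 -> a
  T1 -> b

Fill CYK table bottom-up:
  T[0,0] 'b' = {C,T1}  orig:{C}
  T[1,1] 'a' = {A,B,S,T0}  orig:{A,B,S}
  T[2,2] 'b' = {C,T1}  orig:{C}
  T[0,1] 'ba' = {C}
  T[1,2] 'ab' = {C}
  T[0,2] 'bab' = {S}

S ∈ T[0,2] ⇒ YES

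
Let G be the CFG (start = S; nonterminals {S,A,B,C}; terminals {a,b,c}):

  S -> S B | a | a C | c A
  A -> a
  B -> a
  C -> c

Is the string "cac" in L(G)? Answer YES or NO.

CNF form of G:
  S -> S B | T0 C | T1 A | a
  A -> a
  B -> a
  C -> c
  T0 -> a
  T1 -> c

CYK fill:
  cell(0,0) c: {C,T1}  orig:{C}
  cell(1,1) a: {A,B,S,T0}  orig:{A,B,S}
  cell(2,2) c: {C,T1}  orig:{C}
  cell(0,1) ca: {S}
  cell(1,2) ac: {S}
  cell(0,2) cac: ∅

S ∉ T[0,2] ⇒ NO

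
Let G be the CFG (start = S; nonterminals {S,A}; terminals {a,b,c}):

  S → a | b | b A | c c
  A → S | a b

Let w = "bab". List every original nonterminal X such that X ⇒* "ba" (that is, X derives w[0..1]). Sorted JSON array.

Convert to CNF:
  S -> T1 A | T2 T2 | a | b
  A -> T0 T1 | T1 A | T2 T2 | a | b
  T0 -> a
  T1 -> b
  T2 -> c

CYK fill, restricted to cells inside w[0..1]:
  cell(0,0) b: {A,S,T1}  orig:{A,S}
  cell(1,1) a: {A,S,T0}  orig:{A,S}
  cell(0,1) ba: {A,S}

Original NTs in T[0,1] deriving "ba": ["A", "S"]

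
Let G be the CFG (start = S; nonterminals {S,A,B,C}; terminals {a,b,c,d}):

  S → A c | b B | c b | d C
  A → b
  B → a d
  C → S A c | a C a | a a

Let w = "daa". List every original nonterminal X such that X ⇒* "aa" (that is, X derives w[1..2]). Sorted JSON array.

CNF form of G:
  S -> A T2 | T1 C | T2 T3 | T3 B
  A -> b
  B -> T0 T1
  C -> S X4 | T0 T0 | T0 X5
  T0 -> a
  T1 -> d
  T2 -> c
  T3 -> b
  X4 -> A T2
  X5 -> C T0

Fill CYK table bottom-up, restricted to cells inside w[1..2]:
  [1..1]={T0}  "a"  orig:{}
  [2..2]={T0}  "a"  orig:{}
  [1..2]={C}  "aa"

Original NTs in T[1,2] deriving "aa": ["C"]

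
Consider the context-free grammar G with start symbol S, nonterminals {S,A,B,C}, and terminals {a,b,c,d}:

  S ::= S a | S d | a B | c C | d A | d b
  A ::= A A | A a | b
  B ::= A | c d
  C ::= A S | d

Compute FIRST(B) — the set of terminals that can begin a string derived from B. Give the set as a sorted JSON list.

FIRST sets, iterate to fixpoint:
[1]
  A via A→b: +{b}
  B via B→A: +{b}
  B via B→c d: +{c}
  C via C→A S: +{b}
  C via C→d: +{d}
  S via S→a B: +{a}
  S via S→c C: +{c}
  S via S→d A: +{d}
  FIRST[S]={a,c,d}  FIRST[A]={b}  FIRST[B]={b,c}  FIRST[C]={b,d}
[2] (no change)
  FIRST[S]={a,c,d}  FIRST[A]={b}  FIRST[B]={b,c}  FIRST[C]={b,d}

FIRST(B) = ["b", "c"]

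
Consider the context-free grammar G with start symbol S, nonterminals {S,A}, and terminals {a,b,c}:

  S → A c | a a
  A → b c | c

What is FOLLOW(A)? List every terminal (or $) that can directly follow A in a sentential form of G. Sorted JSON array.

FIRST iteration:
pass 1:
  A via A→b c: +{b}
  A via A→c: +{c}
  S via S→A c: +{b,c}
  S via S→a a: +{a}
  FIRST(S)={a,b,c}  FIRST(A)={b,c}
pass 2: — fixpoint
  FIRST(S)={a,b,c}  FIRST(A)={b,c}

FOLLOW iteration:
FOLLOW(S) := {$}
pass 1:
  S→A c: FOLLOW(A) ⊇ FIRST(c) = {c}; new: +{c}
  FOLLOW(S)={$}  FOLLOW(A)={c}
pass 2: (no change)
  FOLLOW(S)={$}  FOLLOW(A)={c}

FOLLOW(A) = ["c"]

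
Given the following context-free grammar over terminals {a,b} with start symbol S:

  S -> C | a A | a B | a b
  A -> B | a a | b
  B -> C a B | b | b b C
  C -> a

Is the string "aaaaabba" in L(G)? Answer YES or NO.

Convert to CNF:
  S -> T0 A | T0 B | T0 T1 | a
  A -> C X2 | T0 T0 | T1 X3 | b
  B -> C X4 | T1 X5 | b
  C -> a
  T0 -> a
  T1 -> b
  X2 -> T0 B
  X3 -> T1 C
  X4 -> T0 B
  X5 -> T1 C

CYK table (by increasing span):
  cell(0,0) a: {C,S,T0}  orig:{C,S}
  cell(1,1) a: {C,S,T0}  orig:{C,S}
  cell(2,2) a: {C,S,T0}  orig:{C,S}
  cell(3,3) a: {C,S,T0}  orig:{C,S}
  cell(4,4) a: {C,S,T0}  orig:{C,S}
  cell(5,5) b: {A,B,T1}  orig:{A,B}
  cell(6,6) b: {A,B,T1}  orig:{A,B}
  cell(7,7) a: {C,S,T0}  orig:{C,S}
  cell(0,1) aa: {A}
  cell(1,2) aa: {A}
  cell(2,3) aa: {A}
  cell(3,4) aa: {A}
  cell(4,5) ab: {S,X2,X4}  orig:{S}
  cell(5,6) bb: ∅
  cell(6,7) ba: {X3,X5}  orig:{}
  cell(0,2) aaa: {S}
  cell(1,3) aaa: {S}
  cell(2,4) aaa: {S}
  cell(3,5) aab: {A,B}
  cell(4,6) abb: ∅
  cell(5,7) bba: {A,B}
  cell(0,3) aaaa: ∅
  cell(1,4) aaaa: ∅
  cell(2,5) aaab: {S,X2,X4}  orig:{S}
  cell(3,6) aabb: ∅
  cell(4,7) abba: {S,X2,X4}  orig:{S}
  cell(0,4) aaaaa: ∅
  cell(1,5) aaaab: {A,B}
  cell(2,6) aaabb: ∅
  cell(3,7) aabba: {A,B}
  cell(0,5) aaaaab: {S,X2,X4}  orig:{S}
  cell(1,6) aaaabb: ∅
  cell(2,7) aaabba: {S,X2,X4}  orig:{S}
  cell(0,6) aaaaabb: ∅
  cell(1,7) aaaabba: {A,B}
  cell(0,7) aaaaabba: {S,X2,X4}  orig:{S}

S ∈ T[0,7] ⇒ YES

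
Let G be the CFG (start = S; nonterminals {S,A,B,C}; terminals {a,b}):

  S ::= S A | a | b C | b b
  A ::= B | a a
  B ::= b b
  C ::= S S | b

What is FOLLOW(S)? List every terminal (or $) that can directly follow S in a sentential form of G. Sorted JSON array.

FIRST sets, iterate to fixpoint:
[1]
  A via A→a a: +{a}
  B via B→b b: +{b}
  C via C→b: +{b}
  S via S→a: +{a}
  S via S→b C: +{b}
  FIRST(S)={a,b}  FIRST(A)={a}  FIRST(B)={b}  FIRST(C)={b}
[2]
  A via A→B: +{b}
  C via C→S S: +{a}
  FIRST(S)={a,b}  FIRST(A)={a,b}  FIRST(B)={b}  FIRST(C)={a,b}
[3] — fixpoint
  FIRST(S)={a,b}  FIRST(A)={a,b}  FIRST(B)={b}  FIRST(C)={a,b}

FOLLOW iteration:
FOLLOW(S) := {$}
round 1:
  C→S S: FOLLOW(S) ⊇ FIRST(S) = {a,b}; new: +{a,b}
  S→S A: FOLLOW(A) ⊇ FOLLOW(S) ⊇ {$,a,b}; new: +{$,a,b}
  S→b C: FOLLOW(C) ⊇ FOLLOW(S) ⊇ {$,a,b}; new: +{$,a,b}
  S: {$,a,b}  A: {$,a,b}  B: {}  C: {$,a,b}
round 2:
  A→B: FOLLOW(B) ⊇ FOLLOW(A) ⊇ {$,a,b}; new: +{$,a,b}
  S: {$,a,b}  A: {$,a,b}  B: {$,a,b}  C: {$,a,b}
round 3: (no change)
  S: {$,a,b}  A: {$,a,b}  B: {$,a,b}  C: {$,a,b}

FOLLOW(S) = ["$", "a", "b"]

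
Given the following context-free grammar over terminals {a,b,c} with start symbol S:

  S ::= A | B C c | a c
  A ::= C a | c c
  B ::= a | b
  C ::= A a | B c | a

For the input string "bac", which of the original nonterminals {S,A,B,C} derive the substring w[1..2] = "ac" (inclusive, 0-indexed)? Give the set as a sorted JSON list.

Convert to CNF:
  S -> B X2 | C T0 | T0 T1 | T1 T1
  A -> C T0 | T1 T1
  B -> a | b
  C -> A T0 | B T1 | a
  T0 -> a
  T1 -> c
  X2 -> C T1

Fill CYK table bottom-up, restricted to cells inside w[1..2]:
  [1..1]={B,C,T0}  "a"  orig:{B,C}
  [2..2]={T1}  "c"  orig:{}
  [1..2]={C,S,X2}  "ac"  orig:{C,S}

Original NTs in T[1,2] deriving "ac": ["C", "S"]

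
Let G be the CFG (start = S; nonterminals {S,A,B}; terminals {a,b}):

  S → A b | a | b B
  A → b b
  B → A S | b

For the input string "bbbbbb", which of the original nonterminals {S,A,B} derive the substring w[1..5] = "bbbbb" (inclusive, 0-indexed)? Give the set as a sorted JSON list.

CNF form of G:
  S -> A T0 | T0 B | a
  A -> T0 T0
  B -> A S | b
  T0 -> b

CYK table (by increasing span), restricted to cells inside w[1..5]:
  [1..1]={B,T0}  "b"  orig:{B}
  [2..2]={B,T0}  "b"  orig:{B}
  [3..3]={B,T0}  "b"  orig:{B}
  [4..4]={B,T0}  "b"  orig:{B}
  [5..5]={B,T0}  "b"  orig:{B}
  [1..2]={A,S}  "bb"
  [2..3]={A,S}  "bb"
  [3..4]={A,S}  "bb"
  [4..5]={A,S}  "bb"
  [1..3]={S}  "bbb"
  [2..4]={S}  "bbb"
  [3..5]={S}  "bbb"
  [1..4]={B}  "bbbb"
  [2..5]={B}  "bbbb"
  [1..5]={B,S}  "bbbbb"

Original NTs in T[1,5] deriving "bbbbb": ["B", "S"]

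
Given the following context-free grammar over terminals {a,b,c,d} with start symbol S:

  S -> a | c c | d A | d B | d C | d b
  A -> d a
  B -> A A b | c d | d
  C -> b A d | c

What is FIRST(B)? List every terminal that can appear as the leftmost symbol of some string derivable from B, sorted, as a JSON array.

FIRST iteration:
[1]
  A via A→d a: +{d}
  B via B→A A b: +{d}
  B via B→c d: +{c}
  C via C→b A d: +{b}
  C via C→c: +{c}
  S via S→a: +{a}
  S via S→c c: +{c}
  S via S→d A: +{d}
  FIRST[S]={a,c,d}  FIRST[A]={d}  FIRST[B]={c,d}  FIRST[C]={b,c}
[2] — fixpoint
  FIRST[S]={a,c,d}  FIRST[A]={d}  FIRST[B]={c,d}  FIRST[C]={b,c}

FIRST(B) = ["c", "d"]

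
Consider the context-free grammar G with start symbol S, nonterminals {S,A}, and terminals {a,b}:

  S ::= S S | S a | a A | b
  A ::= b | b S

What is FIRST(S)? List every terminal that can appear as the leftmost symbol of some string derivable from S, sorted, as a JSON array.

FIRST sets, iterate to fixpoint:
round 1:
  A via A→b: +{b}
  S via S→a A: +{a}
  S via S→b: +{b}
  FIRST[S]={a,b}  FIRST[A]={b}
round 2: — fixpoint
  FIRST[S]={a,b}  FIRST[A]={b}

FIRST(S) = ["a", "b"]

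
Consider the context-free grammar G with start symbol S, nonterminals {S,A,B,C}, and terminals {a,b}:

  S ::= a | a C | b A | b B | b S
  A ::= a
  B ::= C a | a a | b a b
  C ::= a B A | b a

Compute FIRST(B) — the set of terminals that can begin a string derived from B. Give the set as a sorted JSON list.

FIRST iteration:
iter 1:
  A via A→a: +{a}
  B via B→a a: +{a}
  B via B→b a b: +{b}
  C via C→a B A: +{a}
  C via C→b a: +{b}
  S via S→a: +{a}
  S via S→b A: +{b}
  FIRST[S]={a,b}  FIRST[A]={a}  FIRST[B]={a,b}  FIRST[C]={a,b}
iter 2: — fixpoint
  FIRST[S]={a,b}  FIRST[A]={a}  FIRST[B]={a,b}  FIRST[C]={a,b}

FIRST(B) = ["a", "b"]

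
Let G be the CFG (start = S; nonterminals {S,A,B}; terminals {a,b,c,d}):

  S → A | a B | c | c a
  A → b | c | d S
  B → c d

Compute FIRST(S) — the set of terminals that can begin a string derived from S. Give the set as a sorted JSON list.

FIRST sets, iterate to fixpoint:
iter 1:
  A via A→b: +{b}
  A via A→c: +{c}
  A via A→d S: +{d}
  B via B→c d: +{c}
  S via S→A: +{b,c,d}
  S via S→a B: +{a}
  FIRST(S)={a,b,c,d}  FIRST(A)={b,c,d}  FIRST(B)={c}
iter 2: — fixpoint
  FIRST(S)={a,b,c,d}  FIRST(A)={b,c,d}  FIRST(B)={c}

FIRST(S) = ["a", "b", "c", "d"]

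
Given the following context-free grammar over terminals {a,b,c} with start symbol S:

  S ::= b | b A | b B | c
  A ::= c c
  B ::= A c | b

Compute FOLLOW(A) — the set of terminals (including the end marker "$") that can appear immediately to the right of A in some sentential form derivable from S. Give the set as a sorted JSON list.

FIRST sets, iterate to fixpoint:
pass 1:
  A via A→c c: +{c}
  B via B→A c: +{c}
  B via B→b: +{b}
  S via S→b: +{b}
  S via S→c: +{c}
  FIRST(S)={b,c}  FIRST(A)={c}  FIRST(B)={b,c}
pass 2: done
  FIRST(S)={b,c}  FIRST(A)={c}  FIRST(B)={b,c}

FOLLOW iteration:
seed FOLLOW(S) with $
pass 1:
  B→A c: FOLLOW(A) ⊇ FIRST(c) = {c}; new: +{c}
  S→b A: FOLLOW(A) ⊇ FOLLOW(S) ⊇ {$}; new: +{$}
  S→b B: FOLLOW(B) ⊇ FOLLOW(S) ⊇ {$}; new: +{$}
  FOLLOW(S)={$}  FOLLOW(A)={$,c}  FOLLOW(B)={$}
pass 2: (stable)
  FOLLOW(S)={$}  FOLLOW(A)={$,c}  FOLLOW(B)={$}

FOLLOW(A) = ["$", "c"]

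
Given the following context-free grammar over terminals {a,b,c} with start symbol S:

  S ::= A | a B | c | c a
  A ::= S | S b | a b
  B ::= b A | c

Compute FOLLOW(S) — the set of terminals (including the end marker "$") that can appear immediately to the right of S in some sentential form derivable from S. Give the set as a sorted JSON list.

FIRST sets, iterate to fixpoint:
iter 1:
  A via A→a b: +{a}
  B via B→b A: +{b}
  B via B→c: +{c}
  S via S→A: +{a}
  S via S→c: +{c}
  FIRST[S]={a,c}  FIRST[A]={a}  FIRST[B]={b,c}
iter 2:
  A via A→S: +{c}
  FIRST[S]={a,c}  FIRST[A]={a,c}  FIRST[B]={b,c}
iter 3: (no change)
  FIRST[S]={a,c}  FIRST[A]={a,c}  FIRST[B]={b,c}

Compute FOLLOW by fixpoint:
FOLLOW(S) := {$}
[1]
  A→S b: FOLLOW(S) ⊇ FIRST(b) = {b}; new: +{b}
  S→A: FOLLOW(A) ⊇ FOLLOW(S) ⊇ {$,b}; new: +{$,b}
  S→a B: FOLLOW(B) ⊇ FOLLOW(S) ⊇ {$,b}; new: +{$,b}
  FOLLOW[S]={$,b}  FOLLOW[A]={$,b}  FOLLOW[B]={$,b}
[2] done
  FOLLOW[S]={$,b}  FOLLOW[A]={$,b}  FOLLOW[B]={$,b}

FOLLOW(S) = ["$", "b"]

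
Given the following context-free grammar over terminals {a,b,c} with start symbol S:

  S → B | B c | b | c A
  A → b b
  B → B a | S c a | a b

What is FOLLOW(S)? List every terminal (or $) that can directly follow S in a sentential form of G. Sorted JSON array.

Compute FIRST by fixpoint:
pass 1:
  A via A→b b: +{b}
  B via B→a b: +{a}
  S via S→B: +{a}
  S via S→b: +{b}
  S via S→c A: +{c}
  FIRST[S]={a,b,c}  FIRST[A]={b}  FIRST[B]={a}
pass 2:
  B via B→S c a: +{b,c}
  FIRST[S]={a,b,c}  FIRST[A]={b}  FIRST[B]={a,b,c}
pass 3: (no change)
  FIRST[S]={a,b,c}  FIRST[A]={b}  FIRST[B]={a,b,c}

FOLLOW sets:
seed FOLLOW(S) with $
[1]
  B→B a: FOLLOW(B) ⊇ FIRST(a) = {a}; new: +{a}
  B→S c a: FOLLOW(S) ⊇ FIRST(c) = {c}; new: +{c}
  S→B: FOLLOW(B) ⊇ FOLLOW(S) ⊇ {$,c}; new: +{$,c}
  S→c A: FOLLOW(A) ⊇ FOLLOW(S) ⊇ {$,c}; new: +{$,c}
  FOLLOW(S)={$,c}  FOLLOW(A)={$,c}  FOLLOW(B)={$,a,c}
[2] done
  FOLLOW(S)={$,c}  FOLLOW(A)={$,c}  FOLLOW(B)={$,a,c}

FOLLOW(S) = ["$", "c"]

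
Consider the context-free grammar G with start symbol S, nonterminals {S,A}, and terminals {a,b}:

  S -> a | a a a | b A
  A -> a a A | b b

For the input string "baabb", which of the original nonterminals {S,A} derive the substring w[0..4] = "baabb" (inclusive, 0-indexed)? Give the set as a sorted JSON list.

Convert to CNF:
  S -> T0 X3 | T1 A | a
  A -> T0 X2 | T1 T1
  T0 -> a
  T1 -> b
  X2 -> T0 A
  X3 -> T0 T0

Fill CYK table bottom-up (cells [i..j] with 0 ≤ i ≤ j ≤ 4 only):
  T[0,0] 'b' = {T1}  orig:{}
  T[1,1] 'a' = {S,T0}  orig:{S}
  T[2,2] 'a' = {S,T0}  orig:{S}
  T[3,3] 'b' = {T1}  orig:{}
  T[4,4] 'b' = {T1}  orig:{}
  T[0,1] 'ba' = ∅
  T[1,2] 'aa' = {X3}  orig:{}
  T[2,3] 'ab' = ∅
  T[3,4] 'bb' = {A}
  T[0,2] 'baa' = ∅
  T[1,3] 'aab' = ∅
  T[2,4] 'abb' = {X2}  orig:{}
  T[0,3] 'baab' = ∅
  T[1,4] 'aabb' = {A}
  T[0,4] 'baabb' = {S}

Original NTs in T[0,4] deriving "baabb": ["S"]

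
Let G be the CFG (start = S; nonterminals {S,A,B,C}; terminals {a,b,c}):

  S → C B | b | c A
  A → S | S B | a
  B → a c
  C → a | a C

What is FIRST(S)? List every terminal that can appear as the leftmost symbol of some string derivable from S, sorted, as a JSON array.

FIRST sets, iterate to fixpoint:
round 1:
  A via A→a: +{a}
  B via B→a c: +{a}
  C via C→a: +{a}
  S via S→C B: +{a}
  S via S→b: +{b}
  S via S→c A: +{c}
  FIRST(S)={a,b,c}  FIRST(A)={a}  FIRST(B)={a}  FIRST(C)={a}
round 2:
  A via A→S: +{b,c}
  FIRST(S)={a,b,c}  FIRST(A)={a,b,c}  FIRST(B)={a}  FIRST(C)={a}
round 3: — fixpoint
  FIRST(S)={a,b,c}  FIRST(A)={a,b,c}  FIRST(B)={a}  FIRST(C)={a}

FIRST(S) = ["a", "b", "c"]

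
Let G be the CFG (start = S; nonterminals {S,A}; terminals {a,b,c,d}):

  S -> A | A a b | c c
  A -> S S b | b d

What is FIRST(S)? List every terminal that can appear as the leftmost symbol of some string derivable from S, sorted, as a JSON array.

FIRST sets, iterate to fixpoint:
iter 1:
  A via A→b d: +{b}
  S via S→A: +{b}
  S via S→c c: +{c}
  S: {b,c}  A: {b}
iter 2:
  A via A→S S b: +{c}
  S: {b,c}  A: {b,c}
iter 3: (no change)
  S: {b,c}  A: {b,c}

FIRST(S) = ["b", "c"]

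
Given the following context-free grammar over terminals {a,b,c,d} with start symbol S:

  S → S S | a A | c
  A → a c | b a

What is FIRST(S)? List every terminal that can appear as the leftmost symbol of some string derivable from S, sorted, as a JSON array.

FIRST sets, iterate to fixpoint:
pass 1:
  A via A→a c: +{a}
  A via A→b a: +{b}
  S via S→a A: +{a}
  S via S→c: +{c}
  FIRST[S]={a,c}  FIRST[A]={a,b}
pass 2: (stable)
  FIRST[S]={a,c}  FIRST[A]={a,b}

FIRST(S) = ["a", "c"]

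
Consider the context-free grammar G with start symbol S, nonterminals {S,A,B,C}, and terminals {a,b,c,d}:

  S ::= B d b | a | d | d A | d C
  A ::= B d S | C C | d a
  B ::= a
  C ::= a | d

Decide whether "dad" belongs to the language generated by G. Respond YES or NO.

Convert to CNF:
  S -> B X4 | T0 A | T0 C | a | d
  A -> B X3 | C C | T0 T1
  B -> a
  C -> a | d
  T0 -> d
  T1 -> a
  T2 -> b
  X3 -> T0 S
  X4 -> T0 T2

CYK fill:
  T[0,0] 'd' = {C,S,T0}  orig:{C,S}
  T[1,1] 'a' = {B,C,S,T1}  orig:{B,C,S}
  T[2,2] 'd' = {C,S,T0}  orig:{C,S}
  T[0,1] 'da' = {A,S,X3}  orig:{A,S}
  T[1,2] 'ad' = {A}
  T[0,2] 'dad' = {S}

S ∈ T[0,2] ⇒ YES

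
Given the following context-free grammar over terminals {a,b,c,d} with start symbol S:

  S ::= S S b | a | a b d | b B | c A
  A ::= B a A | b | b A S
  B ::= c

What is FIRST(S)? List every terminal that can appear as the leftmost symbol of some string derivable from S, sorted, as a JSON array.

FIRST iteration:
[1]
  A via A→b: +{b}
  B via B→c: +{c}
  S via S→a: +{a}
  S via S→b B: +{b}
  S via S→c A: +{c}
  FIRST(S)={a,b,c}  FIRST(A)={b}  FIRST(B)={c}
[2]
  A via A→B a A: +{c}
  FIRST(S)={a,b,c}  FIRST(A)={b,c}  FIRST(B)={c}
[3] (no change)
  FIRST(S)={a,b,c}  FIRST(A)={b,c}  FIRST(B)={c}

FIRST(S) = ["a", "b", "c"]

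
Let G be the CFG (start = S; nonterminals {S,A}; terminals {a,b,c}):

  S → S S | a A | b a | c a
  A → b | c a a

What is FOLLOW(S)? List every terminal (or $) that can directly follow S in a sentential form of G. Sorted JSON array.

FIRST iteration:
round 1:
  A via A→b: +{b}
  A via A→c a a: +{c}
  S via S→a A: +{a}
  S via S→b a: +{b}
  S via S→c a: +{c}
  FIRST[S]={a,b,c}  FIRST[A]={b,c}
round 2: done
  FIRST[S]={a,b,c}  FIRST[A]={b,c}

FOLLOW sets:
seed FOLLOW(S) with $
[1]
  S→S S: FOLLOW(S) ⊇ FIRST(S) = {a,b,c}; new: +{a,b,c}
  S→a A: FOLLOW(A) ⊇ FOLLOW(S) ⊇ {$,a,b,c}; new: +{$,a,b,c}
  FOLLOW[S]={$,a,b,c}  FOLLOW[A]={$,a,b,c}
[2] (no change)
  FOLLOW[S]={$,a,b,c}  FOLLOW[A]={$,a,b,c}

FOLLOW(S) = ["$", "a", "b", "c"]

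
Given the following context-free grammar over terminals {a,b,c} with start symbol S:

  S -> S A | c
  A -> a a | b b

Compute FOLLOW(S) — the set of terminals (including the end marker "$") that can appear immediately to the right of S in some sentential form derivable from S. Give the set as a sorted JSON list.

FIRST iteration:
iter 1:
  A via A→a a: +{a}
  A via A→b b: +{b}
  S via S→c: +{c}
  FIRST[S]={c}  FIRST[A]={a,b}
iter 2: done
  FIRST[S]={c}  FIRST[A]={a,b}

FOLLOW iteration:
initialize: $ ∈ FOLLOW(S)
iter 1:
  S→S A: FOLLOW(S) ⊇ FIRST(A) = {a,b}; new: +{a,b}
  S→S A: FOLLOW(A) ⊇ FOLLOW(S) ⊇ {$,a,b}; new: +{$,a,b}
  FOLLOW[S]={$,a,b}  FOLLOW[A]={$,a,b}
iter 2: done
  FOLLOW[S]={$,a,b}  FOLLOW[A]={$,a,b}

FOLLOW(S) = ["$", "a", "b"]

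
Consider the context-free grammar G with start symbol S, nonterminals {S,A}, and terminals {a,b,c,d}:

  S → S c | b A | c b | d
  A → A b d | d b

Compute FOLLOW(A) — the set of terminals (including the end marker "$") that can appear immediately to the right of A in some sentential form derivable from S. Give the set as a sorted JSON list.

Compute FIRST by fixpoint:
[1]
  A via A→d b: +{d}
  S via S→b A: +{b}
  S via S→c b: +{c}
  S via S→d: +{d}
  FIRST(S)={b,c,d}  FIRST(A)={d}
[2] (no change)
  FIRST(S)={b,c,d}  FIRST(A)={d}

FOLLOW iteration:
initialize: $ ∈ FOLLOW(S)
iter 1:
  A→A b d: FOLLOW(A) ⊇ FIRST(b) = {b}; new: +{b}
  S→S c: FOLLOW(S) ⊇ FIRST(c) = {c}; new: +{c}
  S→b A: FOLLOW(A) ⊇ FOLLOW(S) ⊇ {$,c}; new: +{$,c}
  FOLLOW[S]={$,c}  FOLLOW[A]={$,b,c}
iter 2: done
  FOLLOW[S]={$,c}  FOLLOW[A]={$,b,c}

FOLLOW(A) = ["$", "b", "c"]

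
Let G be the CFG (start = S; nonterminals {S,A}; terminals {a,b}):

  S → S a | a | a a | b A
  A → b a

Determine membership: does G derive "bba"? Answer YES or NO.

Convert to CNF:
  S -> S T1 | T0 A | T1 T1 | a
  A -> T0 T1
  T0 -> b
  T1 -> a

CYK fill:
  cell(0,0) b: {T0}  orig:{}
  cell(1,1) b: {T0}  orig:{}
  cell(2,2) a: {S,T1}  orig:{S}
  cell(0,1) bb: ∅
  cell(1,2) ba: {A}
  cell(0,2) bba: {S}

S ∈ T[0,2] ⇒ YES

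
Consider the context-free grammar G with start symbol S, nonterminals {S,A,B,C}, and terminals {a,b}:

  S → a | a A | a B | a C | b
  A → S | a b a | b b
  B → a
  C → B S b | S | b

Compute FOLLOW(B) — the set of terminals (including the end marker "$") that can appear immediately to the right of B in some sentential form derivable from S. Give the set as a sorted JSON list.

Compute FIRST by fixpoint:
pass 1:
  A via A→a b a: +{a}
  A via A→b b: +{b}
  B via B→a: +{a}
  C via C→B S b: +{a}
  C via C→b: +{b}
  S via S→a: +{a}
  S via S→b: +{b}
  FIRST[S]={a,b}  FIRST[A]={a,b}  FIRST[B]={a}  FIRST[C]={a,b}
pass 2: (no change)
  FIRST[S]={a,b}  FIRST[A]={a,b}  FIRST[B]={a}  FIRST[C]={a,b}

Compute FOLLOW by fixpoint:
FOLLOW(S) := {$}
pass 1:
  C→B S b: FOLLOW(B) ⊇ FIRST(S) = {a,b}; new: +{a,b}
  C→B S b: FOLLOW(S) ⊇ FIRST(b) = {b}; new: +{b}
  S→a A: FOLLOW(A) ⊇ FOLLOW(S) ⊇ {$,b}; new: +{$,b}
  S→a B: FOLLOW(B) ⊇ FOLLOW(S) ⊇ {$,b}; new: +{$}
  S→a C: FOLLOW(C) ⊇ FOLLOW(S) ⊇ {$,b}; new: +{$,b}
  FOLLOW(S)={$,b}  FOLLOW(A)={$,b}  FOLLOW(B)={$,a,b}  FOLLOW(C)={$,b}
pass 2: done
  FOLLOW(S)={$,b}  FOLLOW(A)={$,b}  FOLLOW(B)={$,a,b}  FOLLOW(C)={$,b}

FOLLOW(B) = ["$", "a", "b"]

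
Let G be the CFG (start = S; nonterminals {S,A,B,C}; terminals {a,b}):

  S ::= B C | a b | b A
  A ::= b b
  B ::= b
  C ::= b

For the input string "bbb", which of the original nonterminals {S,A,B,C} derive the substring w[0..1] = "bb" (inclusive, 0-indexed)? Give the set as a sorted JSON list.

Convert to CNF:
  S -> B C | T0 A | T1 T0
  A -> T0 T0
  B -> b
  C -> b
  T0 -> b
  T1 -> a

CYK table (by increasing span) — only the sub-triangle for w[0..1]:
  T[0,0] 'b' = {B,C,T0}  orig:{B,C}
  T[1,1] 'b' = {B,C,T0}  orig:{B,C}
  T[0,1] 'bb' = {A,S}

Original NTs in T[0,1] deriving "bb": ["A", "S"]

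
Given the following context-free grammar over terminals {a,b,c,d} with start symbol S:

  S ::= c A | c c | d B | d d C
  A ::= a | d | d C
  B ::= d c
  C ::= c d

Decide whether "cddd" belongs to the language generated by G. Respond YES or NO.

Convert to CNF:
  S -> T0 B | T0 X2 | T1 A | T1 T1
  A -> T0 C | a | d
  B -> T0 T1
  C -> T1 T0
  T0 -> d
  T1 -> c
  X2 -> T0 C

CYK table (by increasing span):
  cell(0,0) c: {T1}  orig:{}
  cell(1,1) d: {A,T0}  orig:{A}
  cell(2,2) d: {A,T0}  orig:{A}
  cell(3,3) d: {A,T0}  orig:{A}
  cell(0,1) cd: {C,S}
  cell(1,2) dd: ∅
  cell(2,3) dd: ∅
  cell(0,2) cdd: ∅
  cell(1,3) ddd: ∅
  cell(0,3) cddd: ∅

S ∉ T[0,3] ⇒ NO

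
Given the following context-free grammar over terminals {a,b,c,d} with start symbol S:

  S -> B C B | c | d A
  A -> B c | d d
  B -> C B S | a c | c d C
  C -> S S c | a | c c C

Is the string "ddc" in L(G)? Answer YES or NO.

CNF form of G:
  S -> B X7 | T1 A | c
  A -> B T0 | T1 T1
  B -> C X3 | T0 X4 | T2 T0
  C -> S X5 | T0 X6 | a
  T0 -> c
  T1 -> d
  T2 -> a
  X3 -> B S
  X4 -> T1 C
  X5 -> S T0
  X6 -> T0 C
  X7 -> C B

CYK table (by increasing span):
  cell(0,0) d: {T1}  orig:{}
  cell(1,1) d: {T1}  orig:{}
  cell(2,2) c: {S,T0}  orig:{S}
  cell(0,1) dd: {A}
  cell(1,2) dc: ∅
  cell(0,2) ddc: ∅

S ∉ T[0,2] ⇒ NO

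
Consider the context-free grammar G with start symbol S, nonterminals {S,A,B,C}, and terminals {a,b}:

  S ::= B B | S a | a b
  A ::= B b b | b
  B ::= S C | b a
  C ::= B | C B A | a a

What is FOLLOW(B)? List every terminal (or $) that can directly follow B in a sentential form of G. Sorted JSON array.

FIRST iteration:
[1]
  A via A→b: +{b}
  B via B→b a: +{b}
  C via C→B: +{b}
  C via C→a a: +{a}
  S via S→B B: +{b}
  S via S→a b: +{a}
  FIRST(S)={a,b}  FIRST(A)={b}  FIRST(B)={b}  FIRST(C)={a,b}
[2]
  B via B→S C: +{a}
  FIRST(S)={a,b}  FIRST(A)={b}  FIRST(B)={a,b}  FIRST(C)={a,b}
[3]
  A via A→B b b: +{a}
  FIRST(S)={a,b}  FIRST(A)={a,b}  FIRST(B)={a,b}  FIRST(C)={a,b}
[4] (no change)
  FIRST(S)={a,b}  FIRST(A)={a,b}  FIRST(B)={a,b}  FIRST(C)={a,b}

FOLLOW iteration:
seed FOLLOW(S) with $
[1]
  A→B b b: FOLLOW(B) ⊇ FIRST(b) = {b}; new: +{b}
  B→S C: FOLLOW(S) ⊇ FIRST(C) = {a,b}; new: +{a,b}
  B→S C: FOLLOW(C) ⊇ FOLLOW(B) ⊇ {b}; new: +{b}
  C→C B A: FOLLOW(C) ⊇ FIRST(B) = {a,b}; new: +{a}
  C→C B A: FOLLOW(B) ⊇ FIRST(A) = {a,b}; new: +{a}
  C→C B A: FOLLOW(A) ⊇ FOLLOW(C) ⊇ {a,b}; new: +{a,b}
  S→B B: FOLLOW(B) ⊇ FOLLOW(S) ⊇ {$,a,b}; new: +{$}
  S: {$,a,b}  A: {a,b}  B: {$,a,b}  C: {a,b}
[2]
  B→S C: FOLLOW(C) ⊇ FOLLOW(B) ⊇ {$,a,b}; new: +{$}
  C→C B A: FOLLOW(A) ⊇ FOLLOW(C) ⊇ {$,a,b}; new: +{$}
  S: {$,a,b}  A: {$,a,b}  B: {$,a,b}  C: {$,a,b}
[3] — fixpoint
  S: {$,a,b}  A: {$,a,b}  B: {$,a,b}  C: {$,a,b}

FOLLOW(B) = ["$", "a", "b"]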